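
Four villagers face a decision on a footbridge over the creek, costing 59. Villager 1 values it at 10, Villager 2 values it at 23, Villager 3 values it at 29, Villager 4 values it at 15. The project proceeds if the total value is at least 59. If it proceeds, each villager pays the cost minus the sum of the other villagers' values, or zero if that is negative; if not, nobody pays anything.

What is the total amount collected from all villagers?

Total value 77 ≥ cost 59, so it is built.
Villager 1: others sum to 67; max(0, 59 - 67) = 0.
Villager 2: others sum to 54; max(0, 59 - 54) = 5.
Villager 3: others sum to 48; max(0, 59 - 48) = 11.
Villager 4: others sum to 62; max(0, 59 - 62) = 0.
Total collected = 0 + 5 + 11 + 0 = 16.

16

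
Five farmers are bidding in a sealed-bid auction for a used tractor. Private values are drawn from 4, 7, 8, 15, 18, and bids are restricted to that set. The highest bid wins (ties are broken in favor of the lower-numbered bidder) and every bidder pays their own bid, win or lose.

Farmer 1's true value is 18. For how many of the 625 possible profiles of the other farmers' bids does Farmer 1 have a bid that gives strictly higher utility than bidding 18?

Others bid (4, 4, 4, 4): truth gives 0; bid 4 gives 14 > 0. Violating.
Others bid (4, 4, 4, 7): truth gives 0; bid 7 gives 11 > 0. Violating.
Others bid (4, 4, 4, 8): truth gives 0; bid 8 gives 10 > 0. Violating.
Others bid (4, 4, 4, 15): truth gives 0; bid 15 gives 3 > 0. Violating.
Others bid (4, 4, 4, 18): truth gives 0; no alternative beats it.
Others bid (4, 4, 7, 18): truth gives 0; no alternative beats it.
(Checking all 625 profiles: 256 have a profitable deviation, 369 do not.)

256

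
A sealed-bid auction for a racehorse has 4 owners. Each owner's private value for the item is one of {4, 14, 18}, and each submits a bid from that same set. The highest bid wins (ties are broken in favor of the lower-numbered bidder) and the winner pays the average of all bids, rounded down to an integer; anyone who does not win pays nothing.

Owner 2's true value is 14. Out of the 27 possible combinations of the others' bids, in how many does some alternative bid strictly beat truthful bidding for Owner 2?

9

Others bid (4, 4, 18): truth gives 0; bid 18 gives 3 > 0. Violating.
Others bid (4, 14, 18): truth gives 0; bid 18 gives 1 > 0. Violating.
Others bid (4, 18, 4): truth gives 0; bid 18 gives 3 > 0. Violating.
Others bid (4, 18, 14): truth gives 0; bid 18 gives 1 > 0. Violating.
Others bid (4, 4, 4): truth gives 8; no alternative beats it.
Others bid (4, 4, 14): truth gives 5; no alternative beats it.
(Checking all 27 profiles: 9 have a profitable deviation, 18 do not.)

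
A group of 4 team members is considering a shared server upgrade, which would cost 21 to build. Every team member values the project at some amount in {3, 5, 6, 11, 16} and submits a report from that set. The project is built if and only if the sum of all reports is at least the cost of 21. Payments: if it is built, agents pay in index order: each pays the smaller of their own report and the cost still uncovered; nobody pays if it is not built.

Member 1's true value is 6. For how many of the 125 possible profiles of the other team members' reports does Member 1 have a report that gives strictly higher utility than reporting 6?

Others report (3, 3, 11): truth gives 0; report 5 gives 1 > 0. Violating.
Others report (3, 3, 16): truth gives 0; report 3 gives 3 > 0. Violating.
Others report (3, 5, 11): truth gives 0; report 3 gives 3 > 0. Violating.
Others report (3, 5, 16): truth gives 0; report 3 gives 3 > 0. Violating.
Others report (3, 3, 3): truth gives 0; no alternative beats it.
Others report (3, 3, 5): truth gives 0; no alternative beats it.
(Checking all 125 profiles: 105 have a profitable deviation, 20 do not.)

105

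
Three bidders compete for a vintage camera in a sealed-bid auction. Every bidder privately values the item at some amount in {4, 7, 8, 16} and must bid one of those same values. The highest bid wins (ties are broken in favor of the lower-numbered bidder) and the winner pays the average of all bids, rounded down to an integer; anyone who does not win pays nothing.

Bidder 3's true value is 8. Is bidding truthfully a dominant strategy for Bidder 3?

Check each profile of the others' bids and compare truth against every alternative bid.
Others bid (4, 7): truth gives 2, best alternative gives 0.
Others bid (7, 4): truth gives 2, best alternative gives 0.
Others bid (7, 7): truth gives 1, best alternative gives 0.
Others bid (4, 4): truth gives 3, best alternative gives 3.
Others bid (4, 8): truth gives 0, best alternative gives 0.
Others bid (4, 16): truth gives 0, best alternative gives 0.
(Remaining 10 profiles checked similarly; truth is weakly best in each.)
In every case the truthful bid is at least as good as any alternative, so it is a dominant strategy.

Yes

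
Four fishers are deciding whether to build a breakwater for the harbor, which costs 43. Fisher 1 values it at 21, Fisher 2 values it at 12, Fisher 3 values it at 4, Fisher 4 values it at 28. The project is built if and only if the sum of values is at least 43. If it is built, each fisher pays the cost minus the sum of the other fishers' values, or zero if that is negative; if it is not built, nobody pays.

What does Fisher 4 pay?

Total value 65 ≥ cost 43, so the project is built.
The other fishers' values sum to 37.
Cost minus that sum is 43 - 37 = 6.

6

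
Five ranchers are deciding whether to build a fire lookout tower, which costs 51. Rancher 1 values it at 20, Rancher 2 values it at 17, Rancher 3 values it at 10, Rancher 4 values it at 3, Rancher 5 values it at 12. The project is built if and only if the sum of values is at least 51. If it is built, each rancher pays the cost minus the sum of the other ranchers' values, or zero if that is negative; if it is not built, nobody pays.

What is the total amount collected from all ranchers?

16

Total value 62 ≥ cost 51, so it is built.
Rancher 1: others sum to 42; max(0, 51 - 42) = 9.
Rancher 2: others sum to 45; max(0, 51 - 45) = 6.
Rancher 3: others sum to 52; max(0, 51 - 52) = 0.
Rancher 4: others sum to 59; max(0, 51 - 59) = 0.
Rancher 5: others sum to 50; max(0, 51 - 50) = 1.
Total collected = 9 + 6 + 0 + 0 + 1 = 16.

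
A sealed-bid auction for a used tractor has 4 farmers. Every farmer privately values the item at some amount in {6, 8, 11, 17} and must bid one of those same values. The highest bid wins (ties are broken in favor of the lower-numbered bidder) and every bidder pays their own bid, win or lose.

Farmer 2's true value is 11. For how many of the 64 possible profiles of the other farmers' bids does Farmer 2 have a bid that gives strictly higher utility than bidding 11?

Others bid (6, 6, 6): truth gives 0; bid 8 gives 3 > 0. Violating.
Others bid (6, 6, 8): truth gives 0; bid 8 gives 3 > 0. Violating.
Others bid (6, 6, 17): truth gives -11; bid 6 gives -6 > -11. Violating.
Others bid (6, 8, 6): truth gives 0; bid 8 gives 3 > 0. Violating.
Others bid (6, 6, 11): truth gives 0; no alternative beats it.
Others bid (6, 8, 11): truth gives 0; no alternative beats it.
(Checking all 64 profiles: 50 have a profitable deviation, 14 do not.)

50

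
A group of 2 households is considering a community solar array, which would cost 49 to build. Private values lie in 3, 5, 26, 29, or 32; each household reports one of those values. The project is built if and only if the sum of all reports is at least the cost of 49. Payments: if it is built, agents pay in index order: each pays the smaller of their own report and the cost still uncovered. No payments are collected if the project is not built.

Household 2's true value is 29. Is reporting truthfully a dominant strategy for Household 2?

Yes

Check each profile of the others' reports and compare truth against every alternative report.
Others report (32): truth gives 12, best alternative gives 12.
Others report (29): truth gives 9, best alternative gives 9.
Others report (26): truth gives 6, best alternative gives 6.
Others report (3): truth gives 0, best alternative gives 0.
Others report (5): truth gives 0, best alternative gives 0.
In every case the truthful report is at least as good as any alternative, so it is a dominant strategy.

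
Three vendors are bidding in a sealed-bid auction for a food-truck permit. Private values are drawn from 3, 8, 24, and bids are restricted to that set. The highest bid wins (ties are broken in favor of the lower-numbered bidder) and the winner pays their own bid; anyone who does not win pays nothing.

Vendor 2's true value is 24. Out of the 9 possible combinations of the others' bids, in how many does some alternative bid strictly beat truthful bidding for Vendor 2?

2

Others bid (3, 3): truth gives 0; bid 8 gives 16 > 0. Violating.
Others bid (3, 8): truth gives 0; bid 8 gives 16 > 0. Violating.
Others bid (3, 24): truth gives 0; no alternative beats it.
Others bid (8, 3): truth gives 0; no alternative beats it.
(Checking all 9 profiles: 2 have a profitable deviation, 7 do not.)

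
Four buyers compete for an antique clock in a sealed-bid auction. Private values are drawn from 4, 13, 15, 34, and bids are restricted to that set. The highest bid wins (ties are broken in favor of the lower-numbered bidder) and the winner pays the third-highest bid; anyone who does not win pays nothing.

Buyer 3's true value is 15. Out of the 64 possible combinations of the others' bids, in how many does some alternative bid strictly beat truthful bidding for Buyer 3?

Others bid (4, 4, 34): truth gives 0; bid 34 gives 11 > 0. Violating.
Others bid (4, 13, 34): truth gives 0; bid 34 gives 2 > 0. Violating.
Others bid (4, 15, 4): truth gives 0; bid 34 gives 11 > 0. Violating.
Others bid (4, 15, 13): truth gives 0; bid 34 gives 2 > 0. Violating.
Others bid (4, 4, 4): truth gives 11; no alternative beats it.
Others bid (4, 4, 13): truth gives 11; no alternative beats it.
(Checking all 64 profiles: 12 have a profitable deviation, 52 do not.)

12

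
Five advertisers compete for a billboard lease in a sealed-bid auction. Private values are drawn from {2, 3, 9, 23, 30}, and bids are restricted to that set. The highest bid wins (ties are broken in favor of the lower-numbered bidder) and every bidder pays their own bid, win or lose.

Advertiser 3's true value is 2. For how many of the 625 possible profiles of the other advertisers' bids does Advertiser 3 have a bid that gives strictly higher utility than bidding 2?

Others bid (2, 2, 2, 2): truth gives -2; bid 3 gives -1 > -2. Violating.
Others bid (2, 2, 2, 3): truth gives -2; bid 3 gives -1 > -2. Violating.
Others bid (2, 2, 3, 2): truth gives -2; bid 3 gives -1 > -2. Violating.
Others bid (2, 2, 3, 3): truth gives -2; bid 3 gives -1 > -2. Violating.
Others bid (2, 2, 2, 9): truth gives -2; no alternative beats it.
Others bid (2, 2, 2, 23): truth gives -2; no alternative beats it.
(Checking all 625 profiles: 4 have a profitable deviation, 621 do not.)

4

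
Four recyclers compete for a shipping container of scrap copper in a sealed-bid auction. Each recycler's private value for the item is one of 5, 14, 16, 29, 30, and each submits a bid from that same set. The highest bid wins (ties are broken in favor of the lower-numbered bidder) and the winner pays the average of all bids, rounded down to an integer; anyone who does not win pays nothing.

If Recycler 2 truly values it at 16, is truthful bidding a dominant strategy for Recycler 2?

No

Consider the case where Recycler 1 bids 5, Recycler 3 bids 5 and Recycler 4 bids 14.
Truthful bid 16: wins, pays 10, utility 16 - 10 = 6.
Bid 14 instead: wins, pays 9, utility 16 - 9 = 7.
Since 7 > 6, bidding 14 is strictly better here, so truthful bidding is not dominant.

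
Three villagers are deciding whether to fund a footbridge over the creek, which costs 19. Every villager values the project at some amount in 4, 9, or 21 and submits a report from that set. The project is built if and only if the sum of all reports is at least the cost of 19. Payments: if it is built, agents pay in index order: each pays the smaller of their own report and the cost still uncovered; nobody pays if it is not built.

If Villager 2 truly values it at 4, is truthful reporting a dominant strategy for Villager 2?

Check each profile of the others' reports and compare truth against every alternative report.
Others report (4, 9): truth gives 0, best alternative gives -5.
Others report (4, 21): truth gives 0, best alternative gives -5.
Others report (9, 4): truth gives 0, best alternative gives -5.
Others report (9, 9): truth gives 0, best alternative gives -5.
Others report (9, 21): truth gives 0, best alternative gives -5.
Others report (21, 4): truth gives 4, best alternative gives 4.
(Remaining 3 profiles checked similarly; truth is weakly best in each.)
In every case the truthful report is at least as good as any alternative, so it is a dominant strategy.

Yes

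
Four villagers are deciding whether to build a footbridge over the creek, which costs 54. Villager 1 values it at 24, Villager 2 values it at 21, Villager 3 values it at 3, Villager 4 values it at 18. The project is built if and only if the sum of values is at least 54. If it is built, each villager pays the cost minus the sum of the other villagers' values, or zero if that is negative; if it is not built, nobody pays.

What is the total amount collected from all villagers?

Total value 66 ≥ cost 54, so it is built.
Villager 1: others sum to 42; max(0, 54 - 42) = 12.
Villager 2: others sum to 45; max(0, 54 - 45) = 9.
Villager 3: others sum to 63; max(0, 54 - 63) = 0.
Villager 4: others sum to 48; max(0, 54 - 48) = 6.
Total collected = 12 + 9 + 0 + 6 = 27.

27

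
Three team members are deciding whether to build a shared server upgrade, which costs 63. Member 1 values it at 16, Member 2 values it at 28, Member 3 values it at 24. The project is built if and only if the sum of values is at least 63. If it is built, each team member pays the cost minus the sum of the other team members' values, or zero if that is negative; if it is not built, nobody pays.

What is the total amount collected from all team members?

Total value 68 ≥ cost 63, so it is built.
Member 1: others sum to 52; max(0, 63 - 52) = 11.
Member 2: others sum to 40; max(0, 63 - 40) = 23.
Member 3: others sum to 44; max(0, 63 - 44) = 19.
Total collected = 11 + 23 + 19 = 53.

53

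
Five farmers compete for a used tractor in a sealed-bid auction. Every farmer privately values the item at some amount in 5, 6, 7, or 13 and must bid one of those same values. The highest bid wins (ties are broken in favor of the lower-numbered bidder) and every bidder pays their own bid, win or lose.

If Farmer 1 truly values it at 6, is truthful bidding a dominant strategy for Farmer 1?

Consider the case where Farmer 2 bids 5, Farmer 3 bids 5, Farmer 4 bids 5 and Farmer 5 bids 5.
Truthful bid 6: wins, pays 6, utility 6 - 6 = 0.
Bid 5 instead: wins, pays 5, utility 6 - 5 = 1.
Since 1 > 0, bidding 5 is strictly better here, so truthful bidding is not dominant.

No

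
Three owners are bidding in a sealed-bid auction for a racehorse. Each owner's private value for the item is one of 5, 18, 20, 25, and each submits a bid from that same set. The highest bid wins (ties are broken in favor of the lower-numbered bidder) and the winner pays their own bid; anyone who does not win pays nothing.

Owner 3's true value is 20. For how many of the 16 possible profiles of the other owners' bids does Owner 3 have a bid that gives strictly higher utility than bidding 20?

1

Others bid (5, 5): truth gives 0; bid 18 gives 2 > 0. Violating.
Others bid (5, 18): truth gives 0; no alternative beats it.
Others bid (5, 20): truth gives 0; no alternative beats it.
(Checking all 16 profiles: 1 has a profitable deviation, 15 do not.)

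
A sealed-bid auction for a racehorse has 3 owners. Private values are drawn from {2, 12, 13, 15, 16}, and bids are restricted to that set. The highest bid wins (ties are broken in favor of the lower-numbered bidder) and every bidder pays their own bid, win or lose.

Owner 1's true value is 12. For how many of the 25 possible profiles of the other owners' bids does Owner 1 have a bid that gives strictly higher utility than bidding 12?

Others bid (2, 2): truth gives 0; bid 2 gives 10 > 0. Violating.
Others bid (2, 13): truth gives -12; bid 13 gives -1 > -12. Violating.
Others bid (2, 15): truth gives -12; bid 2 gives -2 > -12. Violating.
Others bid (2, 16): truth gives -12; bid 2 gives -2 > -12. Violating.
Others bid (2, 12): truth gives 0; no alternative beats it.
Others bid (12, 2): truth gives 0; no alternative beats it.
(Checking all 25 profiles: 22 have a profitable deviation, 3 do not.)

22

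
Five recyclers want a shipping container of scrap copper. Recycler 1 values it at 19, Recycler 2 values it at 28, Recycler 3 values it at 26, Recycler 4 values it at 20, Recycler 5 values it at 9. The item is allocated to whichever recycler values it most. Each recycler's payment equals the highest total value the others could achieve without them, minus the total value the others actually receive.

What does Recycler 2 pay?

Recycler 2 has the highest value and receives the item.
Without Recycler 2, the item would go to the next-highest value, 26, so the others could achieve 26.
With Recycler 2 present and winning, the others receive nothing, so their total is 0.
Payment = 26 - 0 = 26.

26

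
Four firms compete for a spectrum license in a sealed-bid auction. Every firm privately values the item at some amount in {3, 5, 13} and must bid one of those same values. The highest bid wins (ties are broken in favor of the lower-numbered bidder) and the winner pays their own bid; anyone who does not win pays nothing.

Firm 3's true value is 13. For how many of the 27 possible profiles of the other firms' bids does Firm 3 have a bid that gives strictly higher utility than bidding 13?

2

Others bid (3, 3, 3): truth gives 0; bid 5 gives 8 > 0. Violating.
Others bid (3, 3, 5): truth gives 0; bid 5 gives 8 > 0. Violating.
Others bid (3, 3, 13): truth gives 0; no alternative beats it.
Others bid (3, 5, 3): truth gives 0; no alternative beats it.
(Checking all 27 profiles: 2 have a profitable deviation, 25 do not.)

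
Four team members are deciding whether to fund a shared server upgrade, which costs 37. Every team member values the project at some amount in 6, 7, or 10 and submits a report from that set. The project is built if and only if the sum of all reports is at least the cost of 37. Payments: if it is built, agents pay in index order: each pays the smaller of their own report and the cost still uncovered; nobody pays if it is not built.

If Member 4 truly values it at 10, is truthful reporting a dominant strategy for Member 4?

Yes

Check each profile of the others' reports and compare truth against every alternative report.
Others report (10, 10, 10): truth gives 3, best alternative gives 3.
Others report (6, 6, 6): truth gives 0, best alternative gives 0.
Others report (6, 6, 7): truth gives 0, best alternative gives 0.
Others report (6, 6, 10): truth gives 0, best alternative gives 0.
Others report (6, 7, 6): truth gives 0, best alternative gives 0.
Others report (6, 7, 7): truth gives 0, best alternative gives 0.
(Remaining 21 profiles checked similarly; truth is weakly best in each.)
In every case the truthful report is at least as good as any alternative, so it is a dominant strategy.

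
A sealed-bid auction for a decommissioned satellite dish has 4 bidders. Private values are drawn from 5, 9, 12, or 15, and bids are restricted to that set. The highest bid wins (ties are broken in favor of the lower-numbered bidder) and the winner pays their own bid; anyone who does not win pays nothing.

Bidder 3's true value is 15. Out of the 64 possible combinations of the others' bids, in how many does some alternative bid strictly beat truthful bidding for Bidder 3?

12

Others bid (5, 5, 5): truth gives 0; bid 9 gives 6 > 0. Violating.
Others bid (5, 5, 9): truth gives 0; bid 9 gives 6 > 0. Violating.
Others bid (5, 5, 12): truth gives 0; bid 12 gives 3 > 0. Violating.
Others bid (5, 9, 5): truth gives 0; bid 12 gives 3 > 0. Violating.
Others bid (5, 5, 15): truth gives 0; no alternative beats it.
Others bid (5, 9, 15): truth gives 0; no alternative beats it.
(Checking all 64 profiles: 12 have a profitable deviation, 52 do not.)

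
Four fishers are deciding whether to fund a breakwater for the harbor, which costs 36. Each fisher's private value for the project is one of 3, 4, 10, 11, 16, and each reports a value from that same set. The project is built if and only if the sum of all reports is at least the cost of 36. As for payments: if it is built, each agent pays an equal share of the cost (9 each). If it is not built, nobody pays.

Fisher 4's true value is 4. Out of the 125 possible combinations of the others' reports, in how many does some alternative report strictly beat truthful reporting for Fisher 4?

3

Others report (10, 11, 11): truth gives -5; report 3 gives 0 > -5. Violating.
Others report (11, 10, 11): truth gives -5; report 3 gives 0 > -5. Violating.
Others report (11, 11, 10): truth gives -5; report 3 gives 0 > -5. Violating.
Others report (3, 3, 3): truth gives 0; no alternative beats it.
Others report (3, 3, 4): truth gives 0; no alternative beats it.
(Checking all 125 profiles: 3 have a profitable deviation, 122 do not.)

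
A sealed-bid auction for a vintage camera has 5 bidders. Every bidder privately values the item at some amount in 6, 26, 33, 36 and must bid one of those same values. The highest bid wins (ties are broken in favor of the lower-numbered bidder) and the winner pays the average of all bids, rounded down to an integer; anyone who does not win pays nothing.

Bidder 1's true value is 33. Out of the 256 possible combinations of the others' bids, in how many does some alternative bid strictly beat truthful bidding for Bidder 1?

160

Others bid (6, 6, 6, 6): truth gives 22; bid 6 gives 27 > 22. Violating.
Others bid (6, 6, 6, 26): truth gives 18; bid 26 gives 19 > 18. Violating.
Others bid (6, 6, 6, 36): truth gives 0; bid 36 gives 15 > 0. Violating.
Others bid (6, 6, 26, 6): truth gives 18; bid 26 gives 19 > 18. Violating.
Others bid (6, 6, 6, 33): truth gives 17; no alternative beats it.
Others bid (6, 6, 26, 33): truth gives 13; no alternative beats it.
(Checking all 256 profiles: 160 have a profitable deviation, 96 do not.)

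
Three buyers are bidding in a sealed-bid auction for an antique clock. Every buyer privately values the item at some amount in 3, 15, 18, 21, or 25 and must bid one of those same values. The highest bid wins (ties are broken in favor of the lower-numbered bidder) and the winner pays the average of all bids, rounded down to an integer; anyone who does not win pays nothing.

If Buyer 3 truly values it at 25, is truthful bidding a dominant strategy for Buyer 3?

No

Consider the case where Buyer 1 bids 3 and Buyer 2 bids 3.
Truthful bid 25: wins, pays 10, utility 25 - 10 = 15.
Bid 15 instead: wins, pays 7, utility 25 - 7 = 18.
Since 18 > 15, bidding 15 is strictly better here, so truthful bidding is not dominant.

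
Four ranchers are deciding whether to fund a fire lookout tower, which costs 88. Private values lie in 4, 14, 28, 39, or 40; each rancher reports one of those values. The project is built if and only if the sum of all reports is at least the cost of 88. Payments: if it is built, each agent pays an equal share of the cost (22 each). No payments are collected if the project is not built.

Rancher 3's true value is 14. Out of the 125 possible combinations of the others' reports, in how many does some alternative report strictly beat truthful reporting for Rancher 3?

21

Others report (4, 39, 39): truth gives -8; report 4 gives 0 > -8. Violating.
Others report (4, 39, 40): truth gives -8; report 4 gives 0 > -8. Violating.
Others report (4, 40, 39): truth gives -8; report 4 gives 0 > -8. Violating.
Others report (14, 28, 39): truth gives -8; report 4 gives 0 > -8. Violating.
Others report (4, 4, 4): truth gives 0; no alternative beats it.
Others report (4, 4, 14): truth gives 0; no alternative beats it.
(Checking all 125 profiles: 21 have a profitable deviation, 104 do not.)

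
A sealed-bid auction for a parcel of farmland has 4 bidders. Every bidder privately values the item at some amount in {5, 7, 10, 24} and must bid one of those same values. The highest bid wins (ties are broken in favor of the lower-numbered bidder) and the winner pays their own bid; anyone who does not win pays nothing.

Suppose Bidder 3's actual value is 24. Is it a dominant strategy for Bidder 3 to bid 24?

Consider the case where Bidder 1 bids 5, Bidder 2 bids 5 and Bidder 4 bids 5.
Truthful bid 24: wins, pays 24, utility 24 - 24 = 0.
Bid 7 instead: wins, pays 7, utility 24 - 7 = 17.
Since 17 > 0, bidding 7 is strictly better here, so truthful bidding is not dominant.

No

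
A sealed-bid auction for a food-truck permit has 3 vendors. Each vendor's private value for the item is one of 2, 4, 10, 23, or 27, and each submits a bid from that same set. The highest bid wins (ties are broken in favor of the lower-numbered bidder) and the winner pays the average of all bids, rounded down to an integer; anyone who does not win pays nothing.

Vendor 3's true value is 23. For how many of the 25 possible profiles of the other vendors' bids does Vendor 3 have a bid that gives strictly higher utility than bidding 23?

10

Others bid (2, 2): truth gives 14; bid 4 gives 21 > 14. Violating.
Others bid (2, 4): truth gives 14; bid 10 gives 18 > 14. Violating.
Others bid (2, 23): truth gives 0; bid 27 gives 6 > 0. Violating.
Others bid (4, 2): truth gives 14; bid 10 gives 18 > 14. Violating.
Others bid (2, 10): truth gives 12; no alternative beats it.
Others bid (2, 27): truth gives 0; no alternative beats it.
(Checking all 25 profiles: 10 have a profitable deviation, 15 do not.)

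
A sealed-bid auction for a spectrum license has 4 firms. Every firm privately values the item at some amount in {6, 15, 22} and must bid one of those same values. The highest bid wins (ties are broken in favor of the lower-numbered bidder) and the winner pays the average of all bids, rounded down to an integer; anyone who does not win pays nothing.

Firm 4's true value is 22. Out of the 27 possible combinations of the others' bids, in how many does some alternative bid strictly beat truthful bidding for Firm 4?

1

Others bid (6, 6, 6): truth gives 12; bid 15 gives 14 > 12. Violating.
Others bid (6, 6, 15): truth gives 10; no alternative beats it.
Others bid (6, 6, 22): truth gives 0; no alternative beats it.
(Checking all 27 profiles: 1 has a profitable deviation, 26 do not.)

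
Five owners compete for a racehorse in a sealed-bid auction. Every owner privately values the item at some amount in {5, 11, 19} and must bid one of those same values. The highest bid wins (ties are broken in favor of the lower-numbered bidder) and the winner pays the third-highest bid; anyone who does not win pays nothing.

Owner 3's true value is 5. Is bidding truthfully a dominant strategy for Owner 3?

Yes

Check each profile of the others' bids and compare truth against every alternative bid.
Others bid (5, 5, 11, 11): truth gives 0, best alternative gives -6.
Others bid (5, 5, 5, 5): truth gives 0, best alternative gives 0.
Others bid (5, 5, 5, 11): truth gives 0, best alternative gives 0.
Others bid (5, 5, 5, 19): truth gives 0, best alternative gives 0.
Others bid (5, 5, 11, 5): truth gives 0, best alternative gives 0.
Others bid (5, 5, 11, 19): truth gives 0, best alternative gives 0.
(Remaining 75 profiles checked similarly; truth is weakly best in each.)
In every case the truthful bid is at least as good as any alternative, so it is a dominant strategy.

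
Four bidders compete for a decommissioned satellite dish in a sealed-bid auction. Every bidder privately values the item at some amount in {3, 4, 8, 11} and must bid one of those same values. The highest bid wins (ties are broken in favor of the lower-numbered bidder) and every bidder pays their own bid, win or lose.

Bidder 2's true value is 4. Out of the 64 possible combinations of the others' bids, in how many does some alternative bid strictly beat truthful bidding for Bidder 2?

60

Others bid (3, 3, 8): truth gives -4; bid 3 gives -3 > -4. Violating.
Others bid (3, 3, 11): truth gives -4; bid 3 gives -3 > -4. Violating.
Others bid (3, 4, 8): truth gives -4; bid 3 gives -3 > -4. Violating.
Others bid (3, 4, 11): truth gives -4; bid 3 gives -3 > -4. Violating.
Others bid (3, 3, 3): truth gives 0; no alternative beats it.
Others bid (3, 3, 4): truth gives 0; no alternative beats it.
(Checking all 64 profiles: 60 have a profitable deviation, 4 do not.)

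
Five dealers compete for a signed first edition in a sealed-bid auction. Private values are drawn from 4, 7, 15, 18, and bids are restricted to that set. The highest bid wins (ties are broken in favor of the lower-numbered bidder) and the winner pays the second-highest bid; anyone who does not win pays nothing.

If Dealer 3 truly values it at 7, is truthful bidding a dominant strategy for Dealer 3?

Yes

Check each profile of the others' bids and compare truth against every alternative bid.
Others bid (4, 4, 4, 4): truth gives 3, best alternative gives 3.
Others bid (4, 4, 4, 7): truth gives 0, best alternative gives 0.
Others bid (4, 4, 4, 15): truth gives 0, best alternative gives 0.
Others bid (4, 4, 4, 18): truth gives 0, best alternative gives 0.
Others bid (4, 4, 7, 4): truth gives 0, best alternative gives 0.
Others bid (4, 4, 7, 7): truth gives 0, best alternative gives 0.
(Remaining 250 profiles checked similarly; truth is weakly best in each.)
In every case the truthful bid is at least as good as any alternative, so it is a dominant strategy.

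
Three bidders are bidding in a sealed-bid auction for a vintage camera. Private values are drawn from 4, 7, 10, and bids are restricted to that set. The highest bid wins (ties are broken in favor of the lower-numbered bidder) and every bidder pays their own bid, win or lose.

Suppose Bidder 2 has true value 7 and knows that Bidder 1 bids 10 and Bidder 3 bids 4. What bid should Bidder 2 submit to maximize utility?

4

Bid 4: loses but pays 4, utility -4.
Bid 7: loses but pays 7, utility -7.
Bid 10: loses but pays 10, utility -10.
The best choice is 4 with utility -4.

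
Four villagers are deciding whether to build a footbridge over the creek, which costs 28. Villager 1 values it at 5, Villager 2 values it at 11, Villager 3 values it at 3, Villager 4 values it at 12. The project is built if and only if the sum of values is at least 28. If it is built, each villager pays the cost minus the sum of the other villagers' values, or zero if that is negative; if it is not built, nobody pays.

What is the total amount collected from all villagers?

19

Total value 31 ≥ cost 28, so it is built.
Villager 1: others sum to 26; max(0, 28 - 26) = 2.
Villager 2: others sum to 20; max(0, 28 - 20) = 8.
Villager 3: others sum to 28; max(0, 28 - 28) = 0.
Villager 4: others sum to 19; max(0, 28 - 19) = 9.
Total collected = 2 + 8 + 0 + 9 = 19.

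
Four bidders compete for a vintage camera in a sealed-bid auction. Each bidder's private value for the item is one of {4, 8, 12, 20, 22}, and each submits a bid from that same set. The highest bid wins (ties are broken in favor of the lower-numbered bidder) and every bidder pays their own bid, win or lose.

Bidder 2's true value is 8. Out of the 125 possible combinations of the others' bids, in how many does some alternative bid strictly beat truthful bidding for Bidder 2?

121

Others bid (4, 4, 12): truth gives -8; bid 4 gives -4 > -8. Violating.
Others bid (4, 4, 20): truth gives -8; bid 4 gives -4 > -8. Violating.
Others bid (4, 4, 22): truth gives -8; bid 4 gives -4 > -8. Violating.
Others bid (4, 8, 12): truth gives -8; bid 4 gives -4 > -8. Violating.
Others bid (4, 4, 4): truth gives 0; no alternative beats it.
Others bid (4, 4, 8): truth gives 0; no alternative beats it.
(Checking all 125 profiles: 121 have a profitable deviation, 4 do not.)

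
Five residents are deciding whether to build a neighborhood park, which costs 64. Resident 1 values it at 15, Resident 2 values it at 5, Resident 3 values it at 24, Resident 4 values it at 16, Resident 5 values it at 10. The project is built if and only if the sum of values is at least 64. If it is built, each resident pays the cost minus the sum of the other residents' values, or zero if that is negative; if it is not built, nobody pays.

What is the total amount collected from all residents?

41

Total value 70 ≥ cost 64, so it is built.
Resident 1: others sum to 55; max(0, 64 - 55) = 9.
Resident 2: others sum to 65; max(0, 64 - 65) = 0.
Resident 3: others sum to 46; max(0, 64 - 46) = 18.
Resident 4: others sum to 54; max(0, 64 - 54) = 10.
Resident 5: others sum to 60; max(0, 64 - 60) = 4.
Total collected = 9 + 0 + 18 + 10 + 4 = 41.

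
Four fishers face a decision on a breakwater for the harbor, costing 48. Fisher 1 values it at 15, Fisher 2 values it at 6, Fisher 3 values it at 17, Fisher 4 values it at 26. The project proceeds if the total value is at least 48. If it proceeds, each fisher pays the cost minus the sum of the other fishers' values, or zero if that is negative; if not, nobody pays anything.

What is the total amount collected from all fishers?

Total value 64 ≥ cost 48, so it is built.
Fisher 1: others sum to 49; max(0, 48 - 49) = 0.
Fisher 2: others sum to 58; max(0, 48 - 58) = 0.
Fisher 3: others sum to 47; max(0, 48 - 47) = 1.
Fisher 4: others sum to 38; max(0, 48 - 38) = 10.
Total collected = 0 + 0 + 1 + 10 = 11.

11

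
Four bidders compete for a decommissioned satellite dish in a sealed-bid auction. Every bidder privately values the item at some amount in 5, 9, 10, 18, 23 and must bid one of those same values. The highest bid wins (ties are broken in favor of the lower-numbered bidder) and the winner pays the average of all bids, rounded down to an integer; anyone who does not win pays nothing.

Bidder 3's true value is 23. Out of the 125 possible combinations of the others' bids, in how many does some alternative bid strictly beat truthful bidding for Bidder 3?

Others bid (5, 5, 5): truth gives 14; bid 9 gives 17 > 14. Violating.
Others bid (5, 5, 9): truth gives 13; bid 9 gives 16 > 13. Violating.
Others bid (5, 5, 10): truth gives 13; bid 10 gives 16 > 13. Violating.
Others bid (5, 5, 18): truth gives 11; bid 18 gives 12 > 11. Violating.
Others bid (5, 5, 23): truth gives 9; no alternative beats it.
Others bid (5, 9, 23): truth gives 8; no alternative beats it.
(Checking all 125 profiles: 36 have a profitable deviation, 89 do not.)

36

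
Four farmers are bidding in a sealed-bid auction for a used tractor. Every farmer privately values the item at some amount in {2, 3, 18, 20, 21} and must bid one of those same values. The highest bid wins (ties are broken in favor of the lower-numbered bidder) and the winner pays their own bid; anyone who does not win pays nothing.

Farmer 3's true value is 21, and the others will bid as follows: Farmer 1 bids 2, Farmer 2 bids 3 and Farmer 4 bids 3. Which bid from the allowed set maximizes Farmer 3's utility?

Bid 2: loses, pays 0, utility 0.
Bid 3: loses, pays 0, utility 0.
Bid 18: wins, pays 18, utility 21 - 18 = 3.
Bid 20: wins, pays 20, utility 21 - 20 = 1.
Bid 21: wins, pays 21, utility 21 - 21 = 0.
The best choice is 18 with utility 3.

18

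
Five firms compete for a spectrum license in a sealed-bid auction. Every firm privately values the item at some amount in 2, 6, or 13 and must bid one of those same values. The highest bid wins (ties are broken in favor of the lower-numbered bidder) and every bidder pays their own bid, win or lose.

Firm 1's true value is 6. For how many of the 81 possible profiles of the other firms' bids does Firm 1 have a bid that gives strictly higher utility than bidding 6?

66

Others bid (2, 2, 2, 2): truth gives 0; bid 2 gives 4 > 0. Violating.
Others bid (2, 2, 2, 13): truth gives -6; bid 2 gives -2 > -6. Violating.
Others bid (2, 2, 6, 13): truth gives -6; bid 2 gives -2 > -6. Violating.
Others bid (2, 2, 13, 2): truth gives -6; bid 2 gives -2 > -6. Violating.
Others bid (2, 2, 2, 6): truth gives 0; no alternative beats it.
Others bid (2, 2, 6, 2): truth gives 0; no alternative beats it.
(Checking all 81 profiles: 66 have a profitable deviation, 15 do not.)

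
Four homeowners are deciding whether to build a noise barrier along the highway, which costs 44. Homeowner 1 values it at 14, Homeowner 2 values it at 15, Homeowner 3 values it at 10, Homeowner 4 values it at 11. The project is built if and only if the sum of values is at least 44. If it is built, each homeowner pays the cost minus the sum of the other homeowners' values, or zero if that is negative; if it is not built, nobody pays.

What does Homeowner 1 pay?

8

Total value 50 ≥ cost 44, so the project is built.
The other homeowners' values sum to 36.
Cost minus that sum is 44 - 36 = 8.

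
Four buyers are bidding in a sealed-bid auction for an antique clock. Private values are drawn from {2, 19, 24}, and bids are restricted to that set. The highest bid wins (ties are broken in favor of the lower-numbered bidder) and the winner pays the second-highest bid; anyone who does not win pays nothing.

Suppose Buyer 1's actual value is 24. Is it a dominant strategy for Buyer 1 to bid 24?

Yes

Check each profile of the others' bids and compare truth against every alternative bid.
Others bid (2, 2, 2): truth gives 22, best alternative gives 22.
Others bid (2, 2, 19): truth gives 5, best alternative gives 5.
Others bid (2, 19, 2): truth gives 5, best alternative gives 5.
Others bid (2, 19, 19): truth gives 5, best alternative gives 5.
Others bid (19, 2, 2): truth gives 5, best alternative gives 5.
Others bid (19, 2, 19): truth gives 5, best alternative gives 5.
(Remaining 21 profiles checked similarly; truth is weakly best in each.)
In every case the truthful bid is at least as good as any alternative, so it is a dominant strategy.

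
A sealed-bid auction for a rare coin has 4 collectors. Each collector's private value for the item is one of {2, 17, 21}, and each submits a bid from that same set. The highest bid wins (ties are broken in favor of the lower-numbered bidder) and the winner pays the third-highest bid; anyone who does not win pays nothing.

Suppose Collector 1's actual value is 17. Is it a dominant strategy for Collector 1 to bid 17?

No

Consider the case where Collector 2 bids 2, Collector 3 bids 2 and Collector 4 bids 21.
Truthful bid 17: loses, pays 0, utility 0.
Bid 21 instead: wins, pays 2, utility 17 - 2 = 15.
Since 15 > 0, bidding 21 is strictly better here, so truthful bidding is not dominant.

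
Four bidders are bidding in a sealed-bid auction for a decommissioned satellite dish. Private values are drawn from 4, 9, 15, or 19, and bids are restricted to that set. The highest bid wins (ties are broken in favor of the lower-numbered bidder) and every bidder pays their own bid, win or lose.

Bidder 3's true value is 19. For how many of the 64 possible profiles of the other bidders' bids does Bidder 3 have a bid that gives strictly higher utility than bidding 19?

40

Others bid (4, 4, 4): truth gives 0; bid 9 gives 10 > 0. Violating.
Others bid (4, 4, 9): truth gives 0; bid 9 gives 10 > 0. Violating.
Others bid (4, 4, 15): truth gives 0; bid 15 gives 4 > 0. Violating.
Others bid (4, 9, 4): truth gives 0; bid 15 gives 4 > 0. Violating.
Others bid (4, 4, 19): truth gives 0; no alternative beats it.
Others bid (4, 9, 19): truth gives 0; no alternative beats it.
(Checking all 64 profiles: 40 have a profitable deviation, 24 do not.)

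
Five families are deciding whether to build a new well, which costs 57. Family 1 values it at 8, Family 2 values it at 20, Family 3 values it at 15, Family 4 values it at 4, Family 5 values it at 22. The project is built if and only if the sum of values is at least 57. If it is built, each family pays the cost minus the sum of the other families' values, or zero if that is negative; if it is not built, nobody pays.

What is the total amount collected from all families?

21

Total value 69 ≥ cost 57, so it is built.
Family 1: others sum to 61; max(0, 57 - 61) = 0.
Family 2: others sum to 49; max(0, 57 - 49) = 8.
Family 3: others sum to 54; max(0, 57 - 54) = 3.
Family 4: others sum to 65; max(0, 57 - 65) = 0.
Family 5: others sum to 47; max(0, 57 - 47) = 10.
Total collected = 0 + 8 + 3 + 0 + 10 = 21.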